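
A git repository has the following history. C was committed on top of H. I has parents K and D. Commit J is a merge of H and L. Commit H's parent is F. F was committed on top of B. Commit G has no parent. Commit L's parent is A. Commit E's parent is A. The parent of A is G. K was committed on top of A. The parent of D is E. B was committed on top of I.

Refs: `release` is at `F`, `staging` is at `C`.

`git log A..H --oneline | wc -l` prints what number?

7

Reachable from H: {A, B, D, E, F, G, H, I, K}.
Reachable from A: {A, G}.
In H's history but not A's: {B, D, E, F, H, I, K} — 7 commits.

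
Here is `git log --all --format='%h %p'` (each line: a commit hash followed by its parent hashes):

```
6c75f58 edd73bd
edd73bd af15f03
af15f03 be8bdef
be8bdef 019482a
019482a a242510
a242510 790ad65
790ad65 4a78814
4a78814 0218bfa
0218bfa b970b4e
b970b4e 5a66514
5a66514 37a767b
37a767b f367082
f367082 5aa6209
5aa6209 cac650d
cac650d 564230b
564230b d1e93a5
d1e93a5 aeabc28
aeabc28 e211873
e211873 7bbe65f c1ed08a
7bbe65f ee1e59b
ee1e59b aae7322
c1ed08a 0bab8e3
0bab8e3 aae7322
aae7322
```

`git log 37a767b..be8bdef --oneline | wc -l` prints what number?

Reachable from be8bdef: {019482a, 0218bfa, 0bab8e3, 37a767b, 4a78814, 564230b, 5a66514, 5aa6209, 790ad65, 7bbe65f, a242510, aae7322, aeabc28, b970b4e, be8bdef, c1ed08a, cac650d, d1e93a5, e211873, ee1e59b, f367082}.
Reachable from 37a767b: {0bab8e3, 37a767b, 564230b, 5aa6209, 7bbe65f, aae7322, aeabc28, c1ed08a, cac650d, d1e93a5, e211873, ee1e59b, f367082}.
In be8bdef's history but not 37a767b's: {019482a, 0218bfa, 4a78814, 5a66514, 790ad65, a242510, b970b4e, be8bdef} — 8 commits.

8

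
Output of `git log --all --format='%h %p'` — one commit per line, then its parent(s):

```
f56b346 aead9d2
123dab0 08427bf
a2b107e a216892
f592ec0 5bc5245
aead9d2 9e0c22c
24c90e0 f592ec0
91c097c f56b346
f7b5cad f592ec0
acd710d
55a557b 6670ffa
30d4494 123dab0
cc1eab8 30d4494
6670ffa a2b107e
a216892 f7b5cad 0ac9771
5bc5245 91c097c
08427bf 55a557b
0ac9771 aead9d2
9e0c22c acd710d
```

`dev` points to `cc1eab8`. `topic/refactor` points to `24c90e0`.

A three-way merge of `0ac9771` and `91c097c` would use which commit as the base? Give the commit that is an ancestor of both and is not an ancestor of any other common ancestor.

aead9d2

Ancestors of 0ac9771: {0ac9771, 9e0c22c, acd710d, aead9d2}.
Ancestors of 91c097c: {91c097c, 9e0c22c, acd710d, aead9d2, f56b346}.
Common ancestors: {9e0c22c, acd710d, aead9d2}.
Among these, aead9d2 is not an ancestor of any other common ancestor — it is the merge base.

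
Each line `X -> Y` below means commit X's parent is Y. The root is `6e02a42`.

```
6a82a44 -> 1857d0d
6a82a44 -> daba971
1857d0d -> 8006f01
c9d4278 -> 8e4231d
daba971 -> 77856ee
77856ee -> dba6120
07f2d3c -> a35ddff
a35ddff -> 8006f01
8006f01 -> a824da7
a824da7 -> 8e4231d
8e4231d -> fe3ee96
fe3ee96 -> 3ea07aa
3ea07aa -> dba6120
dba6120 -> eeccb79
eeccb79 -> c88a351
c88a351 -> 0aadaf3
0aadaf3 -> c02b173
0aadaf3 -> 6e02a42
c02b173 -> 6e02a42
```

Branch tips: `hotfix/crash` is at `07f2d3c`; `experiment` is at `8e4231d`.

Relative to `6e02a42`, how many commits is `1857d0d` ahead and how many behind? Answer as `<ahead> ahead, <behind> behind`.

11 ahead, 0 behind

Reachable from 1857d0d: {0aadaf3, 1857d0d, 3ea07aa, 6e02a42, 8006f01, 8e4231d, a824da7, c02b173, c88a351, dba6120, eeccb79, fe3ee96}.
Reachable from 6e02a42: {6e02a42}.
Only in 1857d0d's history (ahead): {0aadaf3, 1857d0d, 3ea07aa, 8006f01, 8e4231d, a824da7, c02b173, c88a351, dba6120, eeccb79, fe3ee96} — 11.
Only in 6e02a42's history (behind): {} — 0.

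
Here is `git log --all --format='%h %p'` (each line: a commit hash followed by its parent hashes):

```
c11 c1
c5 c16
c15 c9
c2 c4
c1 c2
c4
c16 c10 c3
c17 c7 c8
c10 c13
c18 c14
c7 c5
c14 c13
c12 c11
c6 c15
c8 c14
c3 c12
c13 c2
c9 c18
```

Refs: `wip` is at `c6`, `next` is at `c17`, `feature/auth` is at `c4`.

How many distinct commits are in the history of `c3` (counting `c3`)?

Walking parent pointers from c3: reachable set = {c1, c11, c12, c2, c3, c4}.
That is 6 commits.

6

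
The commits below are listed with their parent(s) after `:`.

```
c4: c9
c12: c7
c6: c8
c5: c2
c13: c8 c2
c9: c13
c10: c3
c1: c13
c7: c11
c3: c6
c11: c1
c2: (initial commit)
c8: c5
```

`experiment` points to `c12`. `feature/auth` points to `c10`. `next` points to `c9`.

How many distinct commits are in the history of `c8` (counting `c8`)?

3

Walking parent pointers from c8: reachable set = {c2, c5, c8}.
That is 3 commits.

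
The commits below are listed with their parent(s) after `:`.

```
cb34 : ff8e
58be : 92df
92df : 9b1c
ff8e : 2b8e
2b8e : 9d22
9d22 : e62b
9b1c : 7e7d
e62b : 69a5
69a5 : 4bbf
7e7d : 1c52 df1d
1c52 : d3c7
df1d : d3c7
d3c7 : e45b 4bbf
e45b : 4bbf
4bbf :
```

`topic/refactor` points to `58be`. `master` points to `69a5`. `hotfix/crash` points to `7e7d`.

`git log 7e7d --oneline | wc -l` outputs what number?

6

Walking parent pointers from 7e7d: reachable set = {1c52, 4bbf, 7e7d, d3c7, df1d, e45b}.
That is 6 commits.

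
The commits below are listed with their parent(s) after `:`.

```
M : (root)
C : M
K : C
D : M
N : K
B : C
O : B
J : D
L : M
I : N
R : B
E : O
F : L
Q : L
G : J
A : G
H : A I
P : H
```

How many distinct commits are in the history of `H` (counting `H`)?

Walking parent pointers from H: reachable set = {A, C, D, G, H, I, J, K, M, N}.
That is 10 commits.

10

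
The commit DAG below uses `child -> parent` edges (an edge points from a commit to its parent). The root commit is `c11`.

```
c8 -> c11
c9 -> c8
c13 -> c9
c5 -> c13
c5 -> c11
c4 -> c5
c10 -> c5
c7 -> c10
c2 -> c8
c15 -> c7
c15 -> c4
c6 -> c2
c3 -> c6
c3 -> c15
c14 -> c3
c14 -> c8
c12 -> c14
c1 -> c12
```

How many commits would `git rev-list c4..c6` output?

Reachable from c6: {c11, c2, c6, c8}.
Reachable from c4: {c11, c13, c4, c5, c8, c9}.
In c6's history but not c4's: {c2, c6} — 2 commits.

2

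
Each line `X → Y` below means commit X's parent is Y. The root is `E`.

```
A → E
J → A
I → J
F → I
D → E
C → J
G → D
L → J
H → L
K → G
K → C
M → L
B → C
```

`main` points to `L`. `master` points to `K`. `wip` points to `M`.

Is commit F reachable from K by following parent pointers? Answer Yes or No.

No

Ancestors of K: {A, C, D, E, G, J, K}.
F is not in that set, so it is not an ancestor of K.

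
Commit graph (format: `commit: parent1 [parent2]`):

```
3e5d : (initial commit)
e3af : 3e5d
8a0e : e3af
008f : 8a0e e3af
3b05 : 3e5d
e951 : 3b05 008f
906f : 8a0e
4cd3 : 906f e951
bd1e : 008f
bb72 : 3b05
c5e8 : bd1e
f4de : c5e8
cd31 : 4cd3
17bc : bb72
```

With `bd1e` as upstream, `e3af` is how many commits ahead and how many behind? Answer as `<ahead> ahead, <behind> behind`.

0 ahead, 3 behind

Reachable from e3af: {3e5d, e3af}.
Reachable from bd1e: {008f, 3e5d, 8a0e, bd1e, e3af}.
Only in e3af's history (ahead): {} — 0.
Only in bd1e's history (behind): {008f, 8a0e, bd1e} — 3.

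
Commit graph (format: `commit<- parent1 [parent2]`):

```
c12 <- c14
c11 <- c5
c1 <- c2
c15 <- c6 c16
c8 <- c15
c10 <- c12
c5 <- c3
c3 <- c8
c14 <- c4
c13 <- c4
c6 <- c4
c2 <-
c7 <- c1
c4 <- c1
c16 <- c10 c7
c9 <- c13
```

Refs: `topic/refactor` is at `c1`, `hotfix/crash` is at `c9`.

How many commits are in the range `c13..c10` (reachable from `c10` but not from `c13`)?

3

Reachable from c10: {c1, c10, c12, c14, c2, c4}.
Reachable from c13: {c1, c13, c2, c4}.
In c10's history but not c13's: {c10, c12, c14} — 3 commits.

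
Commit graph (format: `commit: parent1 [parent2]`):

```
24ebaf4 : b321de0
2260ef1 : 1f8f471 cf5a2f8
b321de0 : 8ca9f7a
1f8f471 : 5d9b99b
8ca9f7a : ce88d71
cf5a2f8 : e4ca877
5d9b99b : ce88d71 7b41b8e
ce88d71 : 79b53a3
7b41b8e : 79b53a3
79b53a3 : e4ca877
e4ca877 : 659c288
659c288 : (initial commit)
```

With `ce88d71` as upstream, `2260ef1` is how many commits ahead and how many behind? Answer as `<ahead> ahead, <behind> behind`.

Reachable from 2260ef1: {1f8f471, 2260ef1, 5d9b99b, 659c288, 79b53a3, 7b41b8e, ce88d71, cf5a2f8, e4ca877}.
Reachable from ce88d71: {659c288, 79b53a3, ce88d71, e4ca877}.
Only in 2260ef1's history (ahead): {1f8f471, 2260ef1, 5d9b99b, 7b41b8e, cf5a2f8} — 5.
Only in ce88d71's history (behind): {} — 0.

5 ahead, 0 behind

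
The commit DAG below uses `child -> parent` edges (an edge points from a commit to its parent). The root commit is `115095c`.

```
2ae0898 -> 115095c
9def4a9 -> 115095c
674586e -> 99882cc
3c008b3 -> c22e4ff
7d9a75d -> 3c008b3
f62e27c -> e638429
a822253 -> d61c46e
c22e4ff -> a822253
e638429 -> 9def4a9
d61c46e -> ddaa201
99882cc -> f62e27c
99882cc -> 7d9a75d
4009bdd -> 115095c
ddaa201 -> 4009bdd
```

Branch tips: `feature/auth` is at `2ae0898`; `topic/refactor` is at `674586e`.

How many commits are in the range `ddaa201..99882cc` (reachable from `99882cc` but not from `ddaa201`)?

Reachable from 99882cc: {115095c, 3c008b3, 4009bdd, 7d9a75d, 99882cc, 9def4a9, a822253, c22e4ff, d61c46e, ddaa201, e638429, f62e27c}.
Reachable from ddaa201: {115095c, 4009bdd, ddaa201}.
In 99882cc's history but not ddaa201's: {3c008b3, 7d9a75d, 99882cc, 9def4a9, a822253, c22e4ff, d61c46e, e638429, f62e27c} — 9 commits.

9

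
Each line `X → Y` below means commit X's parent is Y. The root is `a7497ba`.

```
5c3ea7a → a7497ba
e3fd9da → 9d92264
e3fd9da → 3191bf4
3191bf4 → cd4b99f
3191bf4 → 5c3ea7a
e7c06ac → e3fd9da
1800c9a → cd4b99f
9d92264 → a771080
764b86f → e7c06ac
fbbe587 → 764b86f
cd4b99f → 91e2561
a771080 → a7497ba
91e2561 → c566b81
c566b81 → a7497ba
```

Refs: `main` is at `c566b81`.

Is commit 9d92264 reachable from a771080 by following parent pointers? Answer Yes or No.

Ancestors of a771080: {a7497ba, a771080}.
9d92264 is not in that set, so it is not an ancestor of a771080.

No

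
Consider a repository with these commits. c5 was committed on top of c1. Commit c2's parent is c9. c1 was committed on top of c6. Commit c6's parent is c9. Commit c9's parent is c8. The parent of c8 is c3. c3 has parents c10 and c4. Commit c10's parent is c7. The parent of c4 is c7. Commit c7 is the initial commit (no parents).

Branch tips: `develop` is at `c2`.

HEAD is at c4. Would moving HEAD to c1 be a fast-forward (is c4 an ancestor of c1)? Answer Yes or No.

A fast-forward from c4 to c1 is possible iff c4 is an ancestor of c1.
Ancestors of c1: {c1, c10, c3, c4, c6, c7, c8, c9}.
c4 is among them, so fast-forward is possible.

Yes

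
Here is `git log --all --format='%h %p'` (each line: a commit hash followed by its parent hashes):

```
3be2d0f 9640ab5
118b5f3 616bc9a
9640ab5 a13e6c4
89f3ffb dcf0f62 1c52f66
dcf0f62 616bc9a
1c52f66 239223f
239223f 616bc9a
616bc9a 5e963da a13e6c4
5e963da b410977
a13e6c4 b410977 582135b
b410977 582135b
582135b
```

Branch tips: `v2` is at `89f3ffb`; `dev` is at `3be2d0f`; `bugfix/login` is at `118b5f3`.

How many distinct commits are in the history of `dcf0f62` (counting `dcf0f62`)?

6

Walking parent pointers from dcf0f62: reachable set = {582135b, 5e963da, 616bc9a, a13e6c4, b410977, dcf0f62}.
That is 6 commits.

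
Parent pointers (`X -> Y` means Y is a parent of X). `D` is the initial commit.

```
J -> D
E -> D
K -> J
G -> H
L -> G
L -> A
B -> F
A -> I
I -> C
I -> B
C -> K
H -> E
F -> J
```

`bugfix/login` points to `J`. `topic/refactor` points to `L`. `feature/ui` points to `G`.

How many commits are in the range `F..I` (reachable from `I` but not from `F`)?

4

Reachable from I: {B, C, D, F, I, J, K}.
Reachable from F: {D, F, J}.
In I's history but not F's: {B, C, I, K} — 4 commits.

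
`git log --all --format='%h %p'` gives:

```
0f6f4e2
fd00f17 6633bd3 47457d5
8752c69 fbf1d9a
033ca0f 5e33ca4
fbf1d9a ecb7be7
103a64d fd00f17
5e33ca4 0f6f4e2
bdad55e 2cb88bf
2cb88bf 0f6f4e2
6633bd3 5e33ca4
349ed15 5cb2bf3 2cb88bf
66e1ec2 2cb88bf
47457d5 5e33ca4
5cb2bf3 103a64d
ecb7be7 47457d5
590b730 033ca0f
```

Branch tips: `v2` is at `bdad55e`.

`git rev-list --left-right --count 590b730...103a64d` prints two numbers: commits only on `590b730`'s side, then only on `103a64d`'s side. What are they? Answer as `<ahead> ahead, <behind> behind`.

Reachable from 590b730: {033ca0f, 0f6f4e2, 590b730, 5e33ca4}.
Reachable from 103a64d: {0f6f4e2, 103a64d, 47457d5, 5e33ca4, 6633bd3, fd00f17}.
Only in 590b730's history (ahead): {033ca0f, 590b730} — 2.
Only in 103a64d's history (behind): {103a64d, 47457d5, 6633bd3, fd00f17} — 4.

2 ahead, 4 behind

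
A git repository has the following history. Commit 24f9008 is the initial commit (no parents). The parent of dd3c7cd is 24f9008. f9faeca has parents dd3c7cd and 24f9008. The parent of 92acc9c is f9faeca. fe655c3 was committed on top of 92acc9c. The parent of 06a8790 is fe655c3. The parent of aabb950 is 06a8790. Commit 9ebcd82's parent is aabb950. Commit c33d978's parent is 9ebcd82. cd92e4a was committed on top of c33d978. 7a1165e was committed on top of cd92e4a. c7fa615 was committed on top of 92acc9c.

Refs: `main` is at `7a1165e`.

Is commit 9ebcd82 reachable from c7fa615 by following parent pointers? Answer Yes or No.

Ancestors of c7fa615: {24f9008, 92acc9c, c7fa615, dd3c7cd, f9faeca}.
9ebcd82 is not in that set, so it is not an ancestor of c7fa615.

No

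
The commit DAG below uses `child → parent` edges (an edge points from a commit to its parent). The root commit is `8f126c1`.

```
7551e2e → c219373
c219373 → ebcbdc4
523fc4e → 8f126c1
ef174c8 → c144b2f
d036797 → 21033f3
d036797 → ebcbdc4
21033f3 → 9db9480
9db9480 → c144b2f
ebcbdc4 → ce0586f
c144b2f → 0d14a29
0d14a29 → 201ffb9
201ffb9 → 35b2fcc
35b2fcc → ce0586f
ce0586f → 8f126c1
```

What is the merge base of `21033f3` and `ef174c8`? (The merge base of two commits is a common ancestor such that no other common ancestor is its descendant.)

Ancestors of 21033f3: {0d14a29, 201ffb9, 21033f3, 35b2fcc, 8f126c1, 9db9480, c144b2f, ce0586f}.
Ancestors of ef174c8: {0d14a29, 201ffb9, 35b2fcc, 8f126c1, c144b2f, ce0586f, ef174c8}.
Common ancestors: {0d14a29, 201ffb9, 35b2fcc, 8f126c1, c144b2f, ce0586f}.
Among these, c144b2f is not an ancestor of any other common ancestor — it is the merge base.

c144b2f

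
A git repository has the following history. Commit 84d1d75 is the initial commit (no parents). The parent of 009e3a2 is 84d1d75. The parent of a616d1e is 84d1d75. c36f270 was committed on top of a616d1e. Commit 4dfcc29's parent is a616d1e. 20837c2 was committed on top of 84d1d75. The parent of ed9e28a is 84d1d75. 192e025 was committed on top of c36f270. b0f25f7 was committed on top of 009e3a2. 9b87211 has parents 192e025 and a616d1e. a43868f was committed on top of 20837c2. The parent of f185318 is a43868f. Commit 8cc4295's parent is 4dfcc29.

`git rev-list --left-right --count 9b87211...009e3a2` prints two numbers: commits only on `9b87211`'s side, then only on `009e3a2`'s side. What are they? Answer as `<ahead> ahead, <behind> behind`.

Reachable from 9b87211: {192e025, 84d1d75, 9b87211, a616d1e, c36f270}.
Reachable from 009e3a2: {009e3a2, 84d1d75}.
Only in 9b87211's history (ahead): {192e025, 9b87211, a616d1e, c36f270} — 4.
Only in 009e3a2's history (behind): {009e3a2} — 1.

4 ahead, 1 behind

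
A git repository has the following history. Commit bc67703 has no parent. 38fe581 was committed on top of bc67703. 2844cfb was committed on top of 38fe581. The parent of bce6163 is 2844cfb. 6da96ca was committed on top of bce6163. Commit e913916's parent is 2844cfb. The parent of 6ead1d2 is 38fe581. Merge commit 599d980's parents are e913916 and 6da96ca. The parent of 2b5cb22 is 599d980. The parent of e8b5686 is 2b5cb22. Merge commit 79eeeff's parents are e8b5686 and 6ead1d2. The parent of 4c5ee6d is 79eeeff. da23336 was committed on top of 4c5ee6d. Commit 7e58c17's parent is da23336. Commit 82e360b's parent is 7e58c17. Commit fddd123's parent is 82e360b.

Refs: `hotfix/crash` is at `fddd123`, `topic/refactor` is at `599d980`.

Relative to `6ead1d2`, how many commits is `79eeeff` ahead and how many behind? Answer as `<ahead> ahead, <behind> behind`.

8 ahead, 0 behind

Reachable from 79eeeff: {2844cfb, 2b5cb22, 38fe581, 599d980, 6da96ca, 6ead1d2, 79eeeff, bc67703, bce6163, e8b5686, e913916}.
Reachable from 6ead1d2: {38fe581, 6ead1d2, bc67703}.
Only in 79eeeff's history (ahead): {2844cfb, 2b5cb22, 599d980, 6da96ca, 79eeeff, bce6163, e8b5686, e913916} — 8.
Only in 6ead1d2's history (behind): {} — 0.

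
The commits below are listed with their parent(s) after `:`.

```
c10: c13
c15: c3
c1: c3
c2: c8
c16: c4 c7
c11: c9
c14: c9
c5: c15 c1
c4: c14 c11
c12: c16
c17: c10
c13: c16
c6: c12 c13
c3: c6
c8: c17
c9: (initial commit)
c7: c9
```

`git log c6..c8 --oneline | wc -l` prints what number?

3

Reachable from c8: {c10, c11, c13, c14, c16, c17, c4, c7, c8, c9}.
Reachable from c6: {c11, c12, c13, c14, c16, c4, c6, c7, c9}.
In c8's history but not c6's: {c10, c17, c8} — 3 commits.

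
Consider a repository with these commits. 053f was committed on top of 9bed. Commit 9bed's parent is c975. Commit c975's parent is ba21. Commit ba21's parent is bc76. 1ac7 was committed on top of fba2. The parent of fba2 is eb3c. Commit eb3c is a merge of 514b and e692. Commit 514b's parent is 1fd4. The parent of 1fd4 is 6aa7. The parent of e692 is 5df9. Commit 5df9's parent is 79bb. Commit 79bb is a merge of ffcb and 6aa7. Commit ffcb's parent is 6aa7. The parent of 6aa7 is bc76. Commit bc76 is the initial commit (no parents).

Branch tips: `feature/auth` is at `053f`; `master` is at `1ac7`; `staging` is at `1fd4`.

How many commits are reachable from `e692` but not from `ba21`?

5

Reachable from e692: {5df9, 6aa7, 79bb, bc76, e692, ffcb}.
Reachable from ba21: {ba21, bc76}.
In e692's history but not ba21's: {5df9, 6aa7, 79bb, e692, ffcb} — 5 commits.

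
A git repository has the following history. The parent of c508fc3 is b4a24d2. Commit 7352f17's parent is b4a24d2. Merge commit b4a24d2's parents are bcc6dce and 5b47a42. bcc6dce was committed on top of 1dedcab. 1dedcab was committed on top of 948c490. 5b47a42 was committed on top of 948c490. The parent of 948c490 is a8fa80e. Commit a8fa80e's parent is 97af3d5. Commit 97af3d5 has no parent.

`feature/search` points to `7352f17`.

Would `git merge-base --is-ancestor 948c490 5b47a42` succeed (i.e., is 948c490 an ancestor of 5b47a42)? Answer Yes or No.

Yes

Ancestors of 5b47a42 (commits reachable by following parents): {5b47a42, 948c490, 97af3d5, a8fa80e}.
948c490 is in that set, so it is an ancestor of 5b47a42.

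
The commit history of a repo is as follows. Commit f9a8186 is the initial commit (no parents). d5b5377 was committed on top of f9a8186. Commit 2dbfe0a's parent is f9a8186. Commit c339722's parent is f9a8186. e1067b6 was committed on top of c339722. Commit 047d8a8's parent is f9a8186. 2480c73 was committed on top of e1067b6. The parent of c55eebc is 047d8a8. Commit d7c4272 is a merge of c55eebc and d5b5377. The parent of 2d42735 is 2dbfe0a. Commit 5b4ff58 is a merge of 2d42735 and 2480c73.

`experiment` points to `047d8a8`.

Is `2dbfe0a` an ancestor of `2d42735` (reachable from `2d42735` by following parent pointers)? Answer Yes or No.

Ancestors of 2d42735 (commits reachable by following parents): {2d42735, 2dbfe0a, f9a8186}.
2dbfe0a is in that set, so it is an ancestor of 2d42735.

Yes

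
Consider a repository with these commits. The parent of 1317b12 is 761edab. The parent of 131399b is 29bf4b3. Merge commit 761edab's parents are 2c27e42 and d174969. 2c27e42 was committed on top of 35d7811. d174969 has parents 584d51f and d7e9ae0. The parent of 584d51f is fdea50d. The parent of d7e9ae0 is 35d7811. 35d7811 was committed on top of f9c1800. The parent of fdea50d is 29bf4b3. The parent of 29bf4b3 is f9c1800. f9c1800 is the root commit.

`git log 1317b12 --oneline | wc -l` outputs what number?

10

Walking parent pointers from 1317b12: reachable set = {1317b12, 29bf4b3, 2c27e42, 35d7811, 584d51f, 761edab, d174969, d7e9ae0, f9c1800, fdea50d}.
That is 10 commits.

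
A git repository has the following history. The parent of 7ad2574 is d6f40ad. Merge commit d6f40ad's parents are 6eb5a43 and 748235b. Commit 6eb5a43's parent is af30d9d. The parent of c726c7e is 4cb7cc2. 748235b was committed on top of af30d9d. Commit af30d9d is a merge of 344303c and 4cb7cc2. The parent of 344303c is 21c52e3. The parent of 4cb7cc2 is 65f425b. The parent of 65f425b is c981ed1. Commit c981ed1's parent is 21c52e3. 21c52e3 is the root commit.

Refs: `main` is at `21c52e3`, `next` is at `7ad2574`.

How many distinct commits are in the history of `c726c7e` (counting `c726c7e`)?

5

Walking parent pointers from c726c7e: reachable set = {21c52e3, 4cb7cc2, 65f425b, c726c7e, c981ed1}.
That is 5 commits.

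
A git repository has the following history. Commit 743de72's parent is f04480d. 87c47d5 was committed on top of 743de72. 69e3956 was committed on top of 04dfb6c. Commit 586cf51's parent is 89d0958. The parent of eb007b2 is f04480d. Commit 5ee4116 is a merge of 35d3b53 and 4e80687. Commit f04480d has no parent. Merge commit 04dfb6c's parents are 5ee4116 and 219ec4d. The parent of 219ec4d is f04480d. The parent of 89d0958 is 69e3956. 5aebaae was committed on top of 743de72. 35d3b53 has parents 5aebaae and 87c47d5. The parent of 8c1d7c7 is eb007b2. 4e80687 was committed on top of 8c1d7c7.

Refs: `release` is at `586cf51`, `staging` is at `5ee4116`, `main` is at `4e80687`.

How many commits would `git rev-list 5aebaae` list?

3

Walking parent pointers from 5aebaae: reachable set = {5aebaae, 743de72, f04480d}.
That is 3 commits.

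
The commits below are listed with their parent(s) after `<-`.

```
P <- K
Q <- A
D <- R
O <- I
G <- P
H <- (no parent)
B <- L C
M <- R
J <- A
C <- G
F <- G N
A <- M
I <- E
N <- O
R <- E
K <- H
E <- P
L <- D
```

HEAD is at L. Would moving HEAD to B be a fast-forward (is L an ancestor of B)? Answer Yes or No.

Yes

A fast-forward from L to B is possible iff L is an ancestor of B.
Ancestors of B: {B, C, D, E, G, H, K, L, P, R}.
L is among them, so fast-forward is possible.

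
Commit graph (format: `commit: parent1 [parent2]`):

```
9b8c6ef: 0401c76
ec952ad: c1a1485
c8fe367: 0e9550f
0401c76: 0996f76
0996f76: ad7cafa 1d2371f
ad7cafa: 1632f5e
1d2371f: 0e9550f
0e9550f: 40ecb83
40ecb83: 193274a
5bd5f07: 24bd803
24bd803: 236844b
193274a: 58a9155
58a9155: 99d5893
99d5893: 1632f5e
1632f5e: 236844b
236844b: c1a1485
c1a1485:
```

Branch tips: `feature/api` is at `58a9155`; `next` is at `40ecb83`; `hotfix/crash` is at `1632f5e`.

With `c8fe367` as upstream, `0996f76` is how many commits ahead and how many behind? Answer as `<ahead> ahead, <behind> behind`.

Reachable from 0996f76: {0996f76, 0e9550f, 1632f5e, 193274a, 1d2371f, 236844b, 40ecb83, 58a9155, 99d5893, ad7cafa, c1a1485}.
Reachable from c8fe367: {0e9550f, 1632f5e, 193274a, 236844b, 40ecb83, 58a9155, 99d5893, c1a1485, c8fe367}.
Only in 0996f76's history (ahead): {0996f76, 1d2371f, ad7cafa} — 3.
Only in c8fe367's history (behind): {c8fe367} — 1.

3 ahead, 1 behind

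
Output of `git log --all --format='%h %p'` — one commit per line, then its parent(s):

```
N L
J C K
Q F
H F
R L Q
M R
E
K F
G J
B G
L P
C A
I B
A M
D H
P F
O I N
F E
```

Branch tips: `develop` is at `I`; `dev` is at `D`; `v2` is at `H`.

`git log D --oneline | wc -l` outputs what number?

4

Walking parent pointers from D: reachable set = {D, E, F, H}.
That is 4 commits.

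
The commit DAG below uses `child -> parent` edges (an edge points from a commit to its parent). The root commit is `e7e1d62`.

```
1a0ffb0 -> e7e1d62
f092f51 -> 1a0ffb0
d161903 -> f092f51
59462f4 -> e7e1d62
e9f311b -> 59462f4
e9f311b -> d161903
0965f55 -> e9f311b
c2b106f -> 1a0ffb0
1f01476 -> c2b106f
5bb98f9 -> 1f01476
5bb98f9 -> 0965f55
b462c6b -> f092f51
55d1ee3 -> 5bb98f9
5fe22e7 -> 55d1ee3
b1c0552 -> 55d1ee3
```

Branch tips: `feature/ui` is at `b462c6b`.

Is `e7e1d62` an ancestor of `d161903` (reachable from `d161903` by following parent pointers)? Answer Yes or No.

Ancestors of d161903 (commits reachable by following parents): {1a0ffb0, d161903, e7e1d62, f092f51}.
e7e1d62 is in that set, so it is an ancestor of d161903.

Yes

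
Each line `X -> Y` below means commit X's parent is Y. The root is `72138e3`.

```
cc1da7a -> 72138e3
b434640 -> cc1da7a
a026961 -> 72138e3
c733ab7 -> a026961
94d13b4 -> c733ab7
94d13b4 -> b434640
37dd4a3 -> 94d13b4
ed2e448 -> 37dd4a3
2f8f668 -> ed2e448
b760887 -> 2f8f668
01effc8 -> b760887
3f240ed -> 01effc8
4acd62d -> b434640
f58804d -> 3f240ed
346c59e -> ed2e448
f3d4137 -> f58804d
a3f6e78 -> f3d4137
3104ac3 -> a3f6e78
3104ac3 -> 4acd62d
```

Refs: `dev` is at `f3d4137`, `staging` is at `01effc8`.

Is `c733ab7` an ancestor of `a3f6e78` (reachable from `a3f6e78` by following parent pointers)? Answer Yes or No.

Ancestors of a3f6e78 (commits reachable by following parents): {01effc8, 2f8f668, 37dd4a3, 3f240ed, 72138e3, 94d13b4, a026961, a3f6e78, b434640, b760887, c733ab7, cc1da7a, ed2e448, f3d4137, f58804d}.
c733ab7 is in that set, so it is an ancestor of a3f6e78.

Yes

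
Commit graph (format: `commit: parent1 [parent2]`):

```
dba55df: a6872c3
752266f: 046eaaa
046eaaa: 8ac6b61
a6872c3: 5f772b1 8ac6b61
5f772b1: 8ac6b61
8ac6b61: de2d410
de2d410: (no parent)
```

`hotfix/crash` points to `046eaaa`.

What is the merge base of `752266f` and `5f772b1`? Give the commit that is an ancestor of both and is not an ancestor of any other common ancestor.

8ac6b61

Ancestors of 752266f: {046eaaa, 752266f, 8ac6b61, de2d410}.
Ancestors of 5f772b1: {5f772b1, 8ac6b61, de2d410}.
Common ancestors: {8ac6b61, de2d410}.
Among these, 8ac6b61 is not an ancestor of any other common ancestor — it is the merge base.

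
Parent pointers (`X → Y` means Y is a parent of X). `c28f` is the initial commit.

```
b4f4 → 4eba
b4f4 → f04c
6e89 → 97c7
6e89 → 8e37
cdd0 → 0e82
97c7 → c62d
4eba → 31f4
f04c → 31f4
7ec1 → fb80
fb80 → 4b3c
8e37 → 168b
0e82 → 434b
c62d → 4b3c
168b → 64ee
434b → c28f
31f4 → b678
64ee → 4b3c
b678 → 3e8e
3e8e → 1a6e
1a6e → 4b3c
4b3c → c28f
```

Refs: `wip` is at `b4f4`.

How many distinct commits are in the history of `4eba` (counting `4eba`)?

7

Walking parent pointers from 4eba: reachable set = {1a6e, 31f4, 3e8e, 4b3c, 4eba, b678, c28f}.
That is 7 commits.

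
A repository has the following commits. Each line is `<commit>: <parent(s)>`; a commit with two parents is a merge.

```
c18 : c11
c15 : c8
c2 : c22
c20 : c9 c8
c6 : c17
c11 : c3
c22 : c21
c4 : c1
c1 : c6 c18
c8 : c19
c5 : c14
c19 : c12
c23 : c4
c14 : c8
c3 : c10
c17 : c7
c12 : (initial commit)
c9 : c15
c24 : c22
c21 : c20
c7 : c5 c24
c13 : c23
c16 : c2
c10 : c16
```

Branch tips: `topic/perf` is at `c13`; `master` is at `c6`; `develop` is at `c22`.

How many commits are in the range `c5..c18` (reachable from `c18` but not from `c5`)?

11

Reachable from c18: {c10, c11, c12, c15, c16, c18, c19, c2, c20, c21, c22, c3, c8, c9}.
Reachable from c5: {c12, c14, c19, c5, c8}.
In c18's history but not c5's: {c10, c11, c15, c16, c18, c2, c20, c21, c22, c3, c9} — 11 commits.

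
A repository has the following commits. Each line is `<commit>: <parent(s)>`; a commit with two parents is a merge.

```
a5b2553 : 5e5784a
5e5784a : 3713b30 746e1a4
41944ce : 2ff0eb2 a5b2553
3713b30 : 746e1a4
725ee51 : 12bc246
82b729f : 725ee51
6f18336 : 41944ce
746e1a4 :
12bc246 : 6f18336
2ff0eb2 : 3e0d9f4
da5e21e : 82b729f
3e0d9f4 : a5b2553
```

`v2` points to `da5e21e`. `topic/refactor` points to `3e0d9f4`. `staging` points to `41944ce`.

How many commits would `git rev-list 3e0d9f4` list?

5

Walking parent pointers from 3e0d9f4: reachable set = {3713b30, 3e0d9f4, 5e5784a, 746e1a4, a5b2553}.
That is 5 commits.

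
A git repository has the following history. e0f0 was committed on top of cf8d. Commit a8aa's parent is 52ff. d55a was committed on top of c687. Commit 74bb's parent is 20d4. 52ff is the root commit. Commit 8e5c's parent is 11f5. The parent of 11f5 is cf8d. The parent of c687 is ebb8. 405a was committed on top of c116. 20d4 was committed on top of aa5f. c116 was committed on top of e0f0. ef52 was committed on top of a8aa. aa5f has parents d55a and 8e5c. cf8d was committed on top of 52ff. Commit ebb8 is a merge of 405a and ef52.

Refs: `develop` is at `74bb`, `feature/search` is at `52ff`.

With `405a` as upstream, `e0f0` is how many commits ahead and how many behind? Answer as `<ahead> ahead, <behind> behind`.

0 ahead, 2 behind

Reachable from e0f0: {52ff, cf8d, e0f0}.
Reachable from 405a: {405a, 52ff, c116, cf8d, e0f0}.
Only in e0f0's history (ahead): {} — 0.
Only in 405a's history (behind): {405a, c116} — 2.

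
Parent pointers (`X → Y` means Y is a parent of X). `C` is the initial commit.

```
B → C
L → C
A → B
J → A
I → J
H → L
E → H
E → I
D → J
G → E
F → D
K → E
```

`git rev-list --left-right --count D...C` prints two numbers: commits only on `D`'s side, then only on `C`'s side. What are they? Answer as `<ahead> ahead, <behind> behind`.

Reachable from D: {A, B, C, D, J}.
Reachable from C: {C}.
Only in D's history (ahead): {A, B, D, J} — 4.
Only in C's history (behind): {} — 0.

4 ahead, 0 behind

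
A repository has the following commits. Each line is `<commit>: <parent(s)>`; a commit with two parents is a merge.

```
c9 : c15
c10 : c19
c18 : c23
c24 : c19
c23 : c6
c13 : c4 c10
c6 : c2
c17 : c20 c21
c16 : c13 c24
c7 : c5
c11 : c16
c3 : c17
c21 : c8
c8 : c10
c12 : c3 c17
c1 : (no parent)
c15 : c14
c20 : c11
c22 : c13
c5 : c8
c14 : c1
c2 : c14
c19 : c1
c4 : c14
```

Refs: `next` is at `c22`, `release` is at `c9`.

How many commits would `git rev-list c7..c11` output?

6

Reachable from c11: {c1, c10, c11, c13, c14, c16, c19, c24, c4}.
Reachable from c7: {c1, c10, c19, c5, c7, c8}.
In c11's history but not c7's: {c11, c13, c14, c16, c24, c4} — 6 commits.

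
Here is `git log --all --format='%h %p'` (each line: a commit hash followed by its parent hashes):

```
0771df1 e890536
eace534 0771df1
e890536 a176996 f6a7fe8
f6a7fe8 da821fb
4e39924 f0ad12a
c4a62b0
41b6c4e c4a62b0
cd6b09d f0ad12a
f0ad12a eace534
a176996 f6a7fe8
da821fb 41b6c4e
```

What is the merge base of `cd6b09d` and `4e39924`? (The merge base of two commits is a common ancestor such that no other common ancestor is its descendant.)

Ancestors of cd6b09d: {0771df1, 41b6c4e, a176996, c4a62b0, cd6b09d, da821fb, e890536, eace534, f0ad12a, f6a7fe8}.
Ancestors of 4e39924: {0771df1, 41b6c4e, 4e39924, a176996, c4a62b0, da821fb, e890536, eace534, f0ad12a, f6a7fe8}.
Common ancestors: {0771df1, 41b6c4e, a176996, c4a62b0, da821fb, e890536, eace534, f0ad12a, f6a7fe8}.
Among these, f0ad12a is not an ancestor of any other common ancestor — it is the merge base.

f0ad12a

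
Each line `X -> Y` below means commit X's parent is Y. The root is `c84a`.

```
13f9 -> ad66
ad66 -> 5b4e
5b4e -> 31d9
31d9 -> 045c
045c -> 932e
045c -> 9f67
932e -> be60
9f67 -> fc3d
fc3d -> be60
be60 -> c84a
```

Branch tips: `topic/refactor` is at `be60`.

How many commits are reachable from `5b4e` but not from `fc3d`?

5

Reachable from 5b4e: {045c, 31d9, 5b4e, 932e, 9f67, be60, c84a, fc3d}.
Reachable from fc3d: {be60, c84a, fc3d}.
In 5b4e's history but not fc3d's: {045c, 31d9, 5b4e, 932e, 9f67} — 5 commits.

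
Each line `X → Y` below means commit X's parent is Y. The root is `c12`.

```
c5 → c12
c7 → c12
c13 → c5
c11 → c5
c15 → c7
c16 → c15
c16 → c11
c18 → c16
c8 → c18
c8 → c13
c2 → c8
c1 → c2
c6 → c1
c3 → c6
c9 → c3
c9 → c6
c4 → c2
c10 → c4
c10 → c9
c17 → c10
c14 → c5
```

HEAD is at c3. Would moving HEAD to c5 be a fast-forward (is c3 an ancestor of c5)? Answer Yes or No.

A fast-forward from c3 to c5 is possible iff c3 is an ancestor of c5.
Ancestors of c5: {c12, c5}.
c3 is not among them, so fast-forward is not possible.

No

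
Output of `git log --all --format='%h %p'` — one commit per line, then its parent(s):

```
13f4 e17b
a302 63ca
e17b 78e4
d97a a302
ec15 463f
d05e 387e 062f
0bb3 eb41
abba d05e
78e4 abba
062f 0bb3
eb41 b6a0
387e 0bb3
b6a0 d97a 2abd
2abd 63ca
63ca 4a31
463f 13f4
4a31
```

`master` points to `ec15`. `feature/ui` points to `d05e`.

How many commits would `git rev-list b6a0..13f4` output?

Reachable from 13f4: {062f, 0bb3, 13f4, 2abd, 387e, 4a31, 63ca, 78e4, a302, abba, b6a0, d05e, d97a, e17b, eb41}.
Reachable from b6a0: {2abd, 4a31, 63ca, a302, b6a0, d97a}.
In 13f4's history but not b6a0's: {062f, 0bb3, 13f4, 387e, 78e4, abba, d05e, e17b, eb41} — 9 commits.

9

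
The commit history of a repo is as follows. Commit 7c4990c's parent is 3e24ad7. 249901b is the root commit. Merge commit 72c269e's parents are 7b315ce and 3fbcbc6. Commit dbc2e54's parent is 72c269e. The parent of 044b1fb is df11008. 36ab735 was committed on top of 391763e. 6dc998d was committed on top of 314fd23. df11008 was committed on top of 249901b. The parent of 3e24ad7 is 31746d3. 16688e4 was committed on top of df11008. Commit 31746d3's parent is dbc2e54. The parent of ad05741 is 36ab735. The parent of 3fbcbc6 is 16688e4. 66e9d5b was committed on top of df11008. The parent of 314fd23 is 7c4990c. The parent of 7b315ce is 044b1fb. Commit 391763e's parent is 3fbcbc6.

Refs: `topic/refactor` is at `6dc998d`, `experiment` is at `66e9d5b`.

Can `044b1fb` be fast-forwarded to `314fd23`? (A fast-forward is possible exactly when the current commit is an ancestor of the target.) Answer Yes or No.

A fast-forward from 044b1fb to 314fd23 is possible iff 044b1fb is an ancestor of 314fd23.
Ancestors of 314fd23: {044b1fb, 16688e4, 249901b, 314fd23, 31746d3, 3e24ad7, 3fbcbc6, 72c269e, 7b315ce, 7c4990c, dbc2e54, df11008}.
044b1fb is among them, so fast-forward is possible.

Yes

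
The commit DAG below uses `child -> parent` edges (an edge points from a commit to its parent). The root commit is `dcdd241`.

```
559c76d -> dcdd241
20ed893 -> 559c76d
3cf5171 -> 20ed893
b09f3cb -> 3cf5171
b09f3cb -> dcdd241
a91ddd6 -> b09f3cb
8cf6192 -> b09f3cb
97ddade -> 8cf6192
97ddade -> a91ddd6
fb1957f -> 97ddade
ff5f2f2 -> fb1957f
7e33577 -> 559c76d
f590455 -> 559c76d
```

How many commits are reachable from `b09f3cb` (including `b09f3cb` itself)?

Walking parent pointers from b09f3cb: reachable set = {20ed893, 3cf5171, 559c76d, b09f3cb, dcdd241}.
That is 5 commits.

5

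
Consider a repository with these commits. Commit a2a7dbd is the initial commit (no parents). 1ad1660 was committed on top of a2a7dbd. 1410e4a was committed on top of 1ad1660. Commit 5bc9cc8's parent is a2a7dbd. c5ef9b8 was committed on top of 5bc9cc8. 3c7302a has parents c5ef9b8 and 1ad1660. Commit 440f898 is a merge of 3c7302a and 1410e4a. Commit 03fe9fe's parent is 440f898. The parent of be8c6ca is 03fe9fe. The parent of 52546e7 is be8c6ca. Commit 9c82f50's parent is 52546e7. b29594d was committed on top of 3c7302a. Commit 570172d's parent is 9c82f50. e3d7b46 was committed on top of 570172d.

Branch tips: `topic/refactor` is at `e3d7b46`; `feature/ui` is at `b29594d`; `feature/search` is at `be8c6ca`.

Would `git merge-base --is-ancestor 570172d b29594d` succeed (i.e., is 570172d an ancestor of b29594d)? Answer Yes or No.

Ancestors of b29594d: {1ad1660, 3c7302a, 5bc9cc8, a2a7dbd, b29594d, c5ef9b8}.
570172d is not in that set, so it is not an ancestor of b29594d.

No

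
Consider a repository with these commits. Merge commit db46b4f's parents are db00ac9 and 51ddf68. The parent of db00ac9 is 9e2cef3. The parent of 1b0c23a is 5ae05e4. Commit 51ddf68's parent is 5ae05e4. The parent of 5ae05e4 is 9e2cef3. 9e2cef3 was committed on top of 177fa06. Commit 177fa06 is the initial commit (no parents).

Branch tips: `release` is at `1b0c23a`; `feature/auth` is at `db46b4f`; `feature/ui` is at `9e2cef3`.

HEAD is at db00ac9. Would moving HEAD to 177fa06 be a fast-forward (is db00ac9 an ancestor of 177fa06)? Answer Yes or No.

A fast-forward from db00ac9 to 177fa06 is possible iff db00ac9 is an ancestor of 177fa06.
Ancestors of 177fa06: {177fa06}.
db00ac9 is not among them, so fast-forward is not possible.

No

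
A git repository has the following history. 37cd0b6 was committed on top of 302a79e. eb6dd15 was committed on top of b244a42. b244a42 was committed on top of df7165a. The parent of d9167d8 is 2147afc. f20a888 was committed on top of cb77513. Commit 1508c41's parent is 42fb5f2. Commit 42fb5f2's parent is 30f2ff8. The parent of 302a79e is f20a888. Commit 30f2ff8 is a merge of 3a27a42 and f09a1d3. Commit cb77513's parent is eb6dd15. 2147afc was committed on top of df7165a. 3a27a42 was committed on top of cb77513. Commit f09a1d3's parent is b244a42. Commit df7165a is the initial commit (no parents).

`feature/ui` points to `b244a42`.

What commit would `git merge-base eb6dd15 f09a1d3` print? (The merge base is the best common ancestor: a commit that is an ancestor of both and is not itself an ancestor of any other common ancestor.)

Ancestors of eb6dd15: {b244a42, df7165a, eb6dd15}.
Ancestors of f09a1d3: {b244a42, df7165a, f09a1d3}.
Common ancestors: {b244a42, df7165a}.
Among these, b244a42 is not an ancestor of any other common ancestor — it is the merge base.

b244a42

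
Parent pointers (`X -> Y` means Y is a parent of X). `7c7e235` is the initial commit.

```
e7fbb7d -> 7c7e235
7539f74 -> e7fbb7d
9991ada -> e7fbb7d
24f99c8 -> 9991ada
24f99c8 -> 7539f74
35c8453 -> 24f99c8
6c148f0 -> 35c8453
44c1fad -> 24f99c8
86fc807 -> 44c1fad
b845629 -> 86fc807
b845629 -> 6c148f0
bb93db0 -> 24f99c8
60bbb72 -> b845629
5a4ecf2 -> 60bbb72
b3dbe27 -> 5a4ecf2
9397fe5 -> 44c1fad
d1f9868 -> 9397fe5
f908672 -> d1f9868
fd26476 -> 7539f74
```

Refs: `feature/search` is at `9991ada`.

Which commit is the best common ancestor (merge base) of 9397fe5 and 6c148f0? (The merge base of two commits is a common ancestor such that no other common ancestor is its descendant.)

Ancestors of 9397fe5: {24f99c8, 44c1fad, 7539f74, 7c7e235, 9397fe5, 9991ada, e7fbb7d}.
Ancestors of 6c148f0: {24f99c8, 35c8453, 6c148f0, 7539f74, 7c7e235, 9991ada, e7fbb7d}.
Common ancestors: {24f99c8, 7539f74, 7c7e235, 9991ada, e7fbb7d}.
Among these, 24f99c8 is not an ancestor of any other common ancestor — it is the merge base.

24f99c8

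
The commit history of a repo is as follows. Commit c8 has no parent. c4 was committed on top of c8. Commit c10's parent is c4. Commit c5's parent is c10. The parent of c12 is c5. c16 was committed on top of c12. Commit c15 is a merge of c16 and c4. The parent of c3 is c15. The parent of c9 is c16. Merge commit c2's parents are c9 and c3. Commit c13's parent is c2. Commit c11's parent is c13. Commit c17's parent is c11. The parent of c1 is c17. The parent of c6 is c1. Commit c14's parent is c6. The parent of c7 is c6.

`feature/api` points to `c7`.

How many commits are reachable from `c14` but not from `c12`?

11

Reachable from c14: {c1, c10, c11, c12, c13, c14, c15, c16, c17, c2, c3, c4, c5, c6, c8, c9}.
Reachable from c12: {c10, c12, c4, c5, c8}.
In c14's history but not c12's: {c1, c11, c13, c14, c15, c16, c17, c2, c3, c6, c9} — 11 commits.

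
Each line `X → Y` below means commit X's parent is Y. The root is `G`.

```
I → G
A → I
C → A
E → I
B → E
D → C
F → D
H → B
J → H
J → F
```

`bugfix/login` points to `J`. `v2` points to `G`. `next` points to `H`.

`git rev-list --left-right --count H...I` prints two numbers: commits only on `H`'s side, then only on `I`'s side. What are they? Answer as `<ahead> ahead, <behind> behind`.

3 ahead, 0 behind

Reachable from H: {B, E, G, H, I}.
Reachable from I: {G, I}.
Only in H's history (ahead): {B, E, H} — 3.
Only in I's history (behind): {} — 0.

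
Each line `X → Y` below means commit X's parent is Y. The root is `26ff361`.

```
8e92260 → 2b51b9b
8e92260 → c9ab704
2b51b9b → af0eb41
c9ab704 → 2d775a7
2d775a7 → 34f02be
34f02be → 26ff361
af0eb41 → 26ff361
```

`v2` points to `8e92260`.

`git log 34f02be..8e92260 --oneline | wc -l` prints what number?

5

Reachable from 8e92260: {26ff361, 2b51b9b, 2d775a7, 34f02be, 8e92260, af0eb41, c9ab704}.
Reachable from 34f02be: {26ff361, 34f02be}.
In 8e92260's history but not 34f02be's: {2b51b9b, 2d775a7, 8e92260, af0eb41, c9ab704} — 5 commits.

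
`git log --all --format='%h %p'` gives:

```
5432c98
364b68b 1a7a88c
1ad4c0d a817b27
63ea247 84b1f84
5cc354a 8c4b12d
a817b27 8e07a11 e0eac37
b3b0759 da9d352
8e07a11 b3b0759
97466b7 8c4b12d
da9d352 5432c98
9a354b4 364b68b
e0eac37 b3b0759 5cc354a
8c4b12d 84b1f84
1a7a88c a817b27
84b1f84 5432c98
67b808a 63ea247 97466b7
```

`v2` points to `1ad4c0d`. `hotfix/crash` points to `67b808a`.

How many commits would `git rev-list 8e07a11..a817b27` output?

5

Reachable from a817b27: {5432c98, 5cc354a, 84b1f84, 8c4b12d, 8e07a11, a817b27, b3b0759, da9d352, e0eac37}.
Reachable from 8e07a11: {5432c98, 8e07a11, b3b0759, da9d352}.
In a817b27's history but not 8e07a11's: {5cc354a, 84b1f84, 8c4b12d, a817b27, e0eac37} — 5 commits.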